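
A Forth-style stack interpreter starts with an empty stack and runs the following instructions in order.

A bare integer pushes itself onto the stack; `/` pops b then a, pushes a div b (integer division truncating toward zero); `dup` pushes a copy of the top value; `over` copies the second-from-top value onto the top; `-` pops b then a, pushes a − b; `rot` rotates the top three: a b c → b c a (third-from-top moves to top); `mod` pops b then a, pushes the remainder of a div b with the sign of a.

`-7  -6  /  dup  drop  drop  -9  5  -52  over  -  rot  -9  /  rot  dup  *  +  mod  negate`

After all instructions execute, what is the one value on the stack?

5

-7      -7
-6      -7 -6
/       1
dup     1 1
drop    1
drop    (empty)
-9      -9
5       -9 5
-52     -9 5 -52
over    -9 5 -52 5
-       -9 5 -57
rot     5 -57 -9
-9      5 -57 -9 -9
/       5 -57 1
rot     -57 1 5
dup     -57 1 5 5
*       -57 1 25
+       -57 26
mod     -5
negate  5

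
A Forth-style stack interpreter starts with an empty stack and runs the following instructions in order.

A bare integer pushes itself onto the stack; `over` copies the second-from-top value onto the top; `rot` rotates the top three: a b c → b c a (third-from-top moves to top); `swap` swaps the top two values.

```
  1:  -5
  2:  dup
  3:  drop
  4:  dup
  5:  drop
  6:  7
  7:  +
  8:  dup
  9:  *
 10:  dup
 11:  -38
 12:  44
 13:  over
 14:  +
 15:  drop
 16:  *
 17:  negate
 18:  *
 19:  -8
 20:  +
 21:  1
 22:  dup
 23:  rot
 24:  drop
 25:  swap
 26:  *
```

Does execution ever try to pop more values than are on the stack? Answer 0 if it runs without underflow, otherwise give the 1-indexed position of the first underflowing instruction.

0

-5     → -5
dup    → -5 -5
drop   → -5
dup    → -5 -5
drop   → -5
7      → -5 7
+      → 2
dup    → 2 2
*      → 4
dup    → 4 4
-38    → 4 4 -38
44     → 4 4 -38 44
over   → 4 4 -38 44 -38
+      → 4 4 -38 6
drop   → 4 4 -38
*      → 4 -152
negate → 4 152
*      → 608
-8     → 608 -8
+      → 600
1      → 600 1
dup    → 600 1 1
rot    → 1 1 600
drop   → 1 1
swap   → 1 1
*      → 1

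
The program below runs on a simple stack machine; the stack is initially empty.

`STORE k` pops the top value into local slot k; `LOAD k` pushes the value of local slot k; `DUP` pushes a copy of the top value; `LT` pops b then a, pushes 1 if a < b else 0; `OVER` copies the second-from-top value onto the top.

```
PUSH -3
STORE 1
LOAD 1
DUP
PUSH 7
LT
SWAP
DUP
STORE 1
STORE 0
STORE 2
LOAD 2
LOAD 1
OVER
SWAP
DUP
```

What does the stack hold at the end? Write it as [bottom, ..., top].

[1, 1, -3, -3]

PUSH -3 → [-3]
STORE 1 → []
LOAD 1  → [-3]
DUP     → [-3, -3]
PUSH 7  → [-3, -3, 7]
LT      → [-3, 1]
SWAP    → [1, -3]
DUP     → [1, -3, -3]
STORE 1 → [1, -3]
STORE 0 → [1]
STORE 2 → []
LOAD 2  → [1]
LOAD 1  → [1, -3]
OVER    → [1, -3, 1]
SWAP    → [1, 1, -3]
DUP     → [1, 1, -3, -3]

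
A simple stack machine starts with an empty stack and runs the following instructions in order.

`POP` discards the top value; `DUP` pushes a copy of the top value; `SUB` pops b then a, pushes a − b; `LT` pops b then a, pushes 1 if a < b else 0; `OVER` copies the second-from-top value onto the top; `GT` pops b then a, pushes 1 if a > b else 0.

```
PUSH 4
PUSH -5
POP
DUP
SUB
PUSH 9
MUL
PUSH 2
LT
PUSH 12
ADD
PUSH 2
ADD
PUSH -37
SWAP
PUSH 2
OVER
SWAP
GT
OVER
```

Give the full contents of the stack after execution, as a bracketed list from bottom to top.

PUSH 4   → [4]
PUSH -5  → [4, -5]
POP      → [4]
DUP      → [4, 4]
SUB      → [0]
PUSH 9   → [0, 9]
MUL      → [0]
PUSH 2   → [0, 2]
LT       → [1]
PUSH 12  → [1, 12]
ADD      → [13]
PUSH 2   → [13, 2]
ADD      → [15]
PUSH -37 → [15, -37]
SWAP     → [-37, 15]
PUSH 2   → [-37, 15, 2]
OVER     → [-37, 15, 2, 15]
SWAP     → [-37, 15, 15, 2]
GT       → [-37, 15, 1]
OVER     → [-37, 15, 1, 15]

[-37, 15, 1, 15]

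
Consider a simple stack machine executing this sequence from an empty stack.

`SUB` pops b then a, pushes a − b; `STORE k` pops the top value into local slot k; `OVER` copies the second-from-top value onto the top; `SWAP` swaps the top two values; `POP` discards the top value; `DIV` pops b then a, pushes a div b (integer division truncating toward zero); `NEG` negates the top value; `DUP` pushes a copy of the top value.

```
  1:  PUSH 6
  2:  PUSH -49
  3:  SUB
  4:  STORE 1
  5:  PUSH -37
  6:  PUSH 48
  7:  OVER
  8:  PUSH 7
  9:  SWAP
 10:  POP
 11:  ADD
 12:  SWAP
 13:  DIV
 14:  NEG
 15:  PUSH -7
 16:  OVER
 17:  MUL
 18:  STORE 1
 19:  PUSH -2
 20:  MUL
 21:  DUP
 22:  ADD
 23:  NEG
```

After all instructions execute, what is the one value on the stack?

4

PUSH 6   : [6]
PUSH -49 : [6, -49]
SUB      : [55]
STORE 1  : []
PUSH -37 : [-37]
PUSH 48  : [-37, 48]
OVER     : [-37, 48, -37]
PUSH 7   : [-37, 48, -37, 7]
SWAP     : [-37, 48, 7, -37]
POP      : [-37, 48, 7]
ADD      : [-37, 55]
SWAP     : [55, -37]
DIV      : [-1]
NEG      : [1]
PUSH -7  : [1, -7]
OVER     : [1, -7, 1]
MUL      : [1, -7]
STORE 1  : [1]
PUSH -2  : [1, -2]
MUL      : [-2]
DUP      : [-2, -2]
ADD      : [-4]
NEG      : [4]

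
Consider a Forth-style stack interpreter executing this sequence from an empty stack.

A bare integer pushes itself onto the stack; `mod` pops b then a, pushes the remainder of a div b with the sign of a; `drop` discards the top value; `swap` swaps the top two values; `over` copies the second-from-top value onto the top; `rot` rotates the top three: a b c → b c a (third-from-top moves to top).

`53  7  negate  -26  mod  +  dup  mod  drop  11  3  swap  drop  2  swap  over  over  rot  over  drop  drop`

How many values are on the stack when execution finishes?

3

53     : [53]
7      : [53, 7]
negate : [53, -7]
-26    : [53, -7, -26]
mod    : [53, -7]
+      : [46]
dup    : [46, 46]
mod    : [0]
drop   : []
11     : [11]
3      : [11, 3]
swap   : [3, 11]
drop   : [3]
2      : [3, 2]
swap   : [2, 3]
over   : [2, 3, 2]
over   : [2, 3, 2, 3]
rot    : [2, 2, 3, 3]
over   : [2, 2, 3, 3, 3]
drop   : [2, 2, 3, 3]
drop   : [2, 2, 3]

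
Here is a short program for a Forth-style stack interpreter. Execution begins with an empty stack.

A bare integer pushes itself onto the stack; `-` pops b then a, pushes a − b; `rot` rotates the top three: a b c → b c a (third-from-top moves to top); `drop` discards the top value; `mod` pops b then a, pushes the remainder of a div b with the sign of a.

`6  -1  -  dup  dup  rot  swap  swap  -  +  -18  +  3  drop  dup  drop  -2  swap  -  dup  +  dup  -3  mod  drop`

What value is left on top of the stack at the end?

18

6    : [6]
-1   : [6, -1]
-    : [7]
dup  : [7, 7]
dup  : [7, 7, 7]
rot  : [7, 7, 7]
swap : [7, 7, 7]
swap : [7, 7, 7]
-    : [7, 0]
+    : [7]
-18  : [7, -18]
+    : [-11]
3    : [-11, 3]
drop : [-11]
dup  : [-11, -11]
drop : [-11]
-2   : [-11, -2]
swap : [-2, -11]
-    : [9]
dup  : [9, 9]
+    : [18]
dup  : [18, 18]
-3   : [18, 18, -3]
mod  : [18, 0]
drop : [18]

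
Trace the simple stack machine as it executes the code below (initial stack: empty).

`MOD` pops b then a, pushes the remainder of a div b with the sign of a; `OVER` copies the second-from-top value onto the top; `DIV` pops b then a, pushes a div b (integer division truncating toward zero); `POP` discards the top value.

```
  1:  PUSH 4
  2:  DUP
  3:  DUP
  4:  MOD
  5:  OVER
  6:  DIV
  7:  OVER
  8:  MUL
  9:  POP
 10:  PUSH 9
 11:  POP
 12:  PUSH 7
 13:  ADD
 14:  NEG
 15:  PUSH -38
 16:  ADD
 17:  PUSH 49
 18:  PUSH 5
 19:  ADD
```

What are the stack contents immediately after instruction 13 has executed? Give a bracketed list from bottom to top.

[11]

PUSH 4  [4]
DUP     [4, 4]
DUP     [4, 4, 4]
MOD     [4, 0]
OVER    [4, 0, 4]
DIV     [4, 0]
OVER    [4, 0, 4]
MUL     [4, 0]
POP     [4]
PUSH 9  [4, 9]
POP     [4]
PUSH 7  [4, 7]
ADD     [11]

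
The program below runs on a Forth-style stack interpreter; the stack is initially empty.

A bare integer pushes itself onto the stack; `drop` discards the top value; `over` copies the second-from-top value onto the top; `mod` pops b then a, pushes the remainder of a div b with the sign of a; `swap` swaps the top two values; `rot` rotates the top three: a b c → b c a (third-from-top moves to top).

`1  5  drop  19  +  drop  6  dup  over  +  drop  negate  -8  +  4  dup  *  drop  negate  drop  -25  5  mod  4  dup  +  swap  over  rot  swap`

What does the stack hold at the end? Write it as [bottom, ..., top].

1       1
5       1 5
drop    1
19      1 19
+       20
drop    (empty)
6       6
dup     6 6
over    6 6 6
+       6 12
drop    6
negate  -6
-8      -6 -8
+       -14
4       -14 4
dup     -14 4 4
*       -14 16
drop    -14
negate  14
drop    (empty)
-25     -25
5       -25 5
mod     0
4       0 4
dup     0 4 4
+       0 8
swap    8 0
over    8 0 8
rot     0 8 8
swap    0 8 8

[0, 8, 8]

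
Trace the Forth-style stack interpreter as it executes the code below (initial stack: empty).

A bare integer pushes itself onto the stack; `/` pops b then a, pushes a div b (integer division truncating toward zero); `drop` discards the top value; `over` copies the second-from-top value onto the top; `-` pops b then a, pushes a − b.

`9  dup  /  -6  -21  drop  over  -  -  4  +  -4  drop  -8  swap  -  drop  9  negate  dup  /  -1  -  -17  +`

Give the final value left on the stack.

9      -> 9
dup    -> 9 9
/      -> 1
-6     -> 1 -6
-21    -> 1 -6 -21
drop   -> 1 -6
over   -> 1 -6 1
-      -> 1 -7
-      -> 8
4      -> 8 4
+      -> 12
-4     -> 12 -4
drop   -> 12
-8     -> 12 -8
swap   -> -8 12
-      -> -20
drop   -> (empty)
9      -> 9
negate -> -9
dup    -> -9 -9
/      -> 1
-1     -> 1 -1
-      -> 2
-17    -> 2 -17
+      -> -15

-15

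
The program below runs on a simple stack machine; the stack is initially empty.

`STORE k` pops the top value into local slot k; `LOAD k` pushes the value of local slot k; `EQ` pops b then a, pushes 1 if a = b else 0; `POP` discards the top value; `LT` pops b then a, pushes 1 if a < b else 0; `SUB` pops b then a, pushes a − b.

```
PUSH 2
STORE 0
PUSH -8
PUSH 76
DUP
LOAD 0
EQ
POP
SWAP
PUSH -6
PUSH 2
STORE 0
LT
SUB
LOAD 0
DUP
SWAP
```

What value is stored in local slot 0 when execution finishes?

PUSH 2  → 2
STORE 0 → (empty)
PUSH -8 → -8
PUSH 76 → -8 76
DUP     → -8 76 76
LOAD 0  → -8 76 76 2
EQ      → -8 76 0
POP     → -8 76
SWAP    → 76 -8
PUSH -6 → 76 -8 -6
PUSH 2  → 76 -8 -6 2
STORE 0 → 76 -8 -6
LT      → 76 1
SUB     → 75
LOAD 0  → 75 2
DUP     → 75 2 2
SWAP    → 75 2 2

2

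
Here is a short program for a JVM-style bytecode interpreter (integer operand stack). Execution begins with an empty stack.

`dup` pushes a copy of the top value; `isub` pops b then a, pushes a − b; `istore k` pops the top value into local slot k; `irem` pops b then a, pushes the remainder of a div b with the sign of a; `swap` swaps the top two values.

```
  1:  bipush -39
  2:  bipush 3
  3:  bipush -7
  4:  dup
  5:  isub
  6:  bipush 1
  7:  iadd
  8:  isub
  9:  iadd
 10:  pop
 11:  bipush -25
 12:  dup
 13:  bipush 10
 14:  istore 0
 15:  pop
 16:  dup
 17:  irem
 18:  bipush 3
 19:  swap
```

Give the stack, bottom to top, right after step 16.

[-25, -25]

bipush -39  [-39]
bipush 3    [-39, 3]
bipush -7   [-39, 3, -7]
dup         [-39, 3, -7, -7]
isub        [-39, 3, 0]
bipush 1    [-39, 3, 0, 1]
iadd        [-39, 3, 1]
isub        [-39, 2]
iadd        [-37]
pop         []
bipush -25  [-25]
dup         [-25, -25]
bipush 10   [-25, -25, 10]
istore 0    [-25, -25]
pop         [-25]
dup         [-25, -25]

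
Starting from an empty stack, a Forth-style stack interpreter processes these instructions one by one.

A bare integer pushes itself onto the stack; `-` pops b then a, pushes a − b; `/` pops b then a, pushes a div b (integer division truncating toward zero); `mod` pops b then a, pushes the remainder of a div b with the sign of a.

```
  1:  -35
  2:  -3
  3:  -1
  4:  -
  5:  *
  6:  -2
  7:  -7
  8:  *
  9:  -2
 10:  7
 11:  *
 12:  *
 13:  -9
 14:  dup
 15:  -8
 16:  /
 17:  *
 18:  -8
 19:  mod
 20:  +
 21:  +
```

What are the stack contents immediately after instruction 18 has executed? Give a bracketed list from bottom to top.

[70, -196, -9, -8]

-35 → -35
-3  → -35 -3
-1  → -35 -3 -1
-   → -35 -2
*   → 70
-2  → 70 -2
-7  → 70 -2 -7
*   → 70 14
-2  → 70 14 -2
7   → 70 14 -2 7
*   → 70 14 -14
*   → 70 -196
-9  → 70 -196 -9
dup → 70 -196 -9 -9
-8  → 70 -196 -9 -9 -8
/   → 70 -196 -9 1
*   → 70 -196 -9
-8  → 70 -196 -9 -8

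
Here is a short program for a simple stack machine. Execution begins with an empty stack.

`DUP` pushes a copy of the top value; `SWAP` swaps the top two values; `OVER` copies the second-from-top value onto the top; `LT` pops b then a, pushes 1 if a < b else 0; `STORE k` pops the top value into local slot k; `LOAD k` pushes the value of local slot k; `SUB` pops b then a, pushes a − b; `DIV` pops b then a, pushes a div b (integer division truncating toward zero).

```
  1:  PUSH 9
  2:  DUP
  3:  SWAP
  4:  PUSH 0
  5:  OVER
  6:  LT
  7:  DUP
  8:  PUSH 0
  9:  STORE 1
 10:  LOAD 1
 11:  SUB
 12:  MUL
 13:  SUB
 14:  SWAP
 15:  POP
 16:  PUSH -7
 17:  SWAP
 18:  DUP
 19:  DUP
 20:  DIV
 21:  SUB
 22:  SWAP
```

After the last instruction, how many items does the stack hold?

PUSH 9  → [9]
DUP     → [9, 9]
SWAP    → [9, 9]
PUSH 0  → [9, 9, 0]
OVER    → [9, 9, 0, 9]
LT      → [9, 9, 1]
DUP     → [9, 9, 1, 1]
PUSH 0  → [9, 9, 1, 1, 0]
STORE 1 → [9, 9, 1, 1]
LOAD 1  → [9, 9, 1, 1, 0]
SUB     → [9, 9, 1, 1]
MUL     → [9, 9, 1]
SUB     → [9, 8]
SWAP    → [8, 9]
POP     → [8]
PUSH -7 → [8, -7]
SWAP    → [-7, 8]
DUP     → [-7, 8, 8]
DUP     → [-7, 8, 8, 8]
DIV     → [-7, 8, 1]
SUB     → [-7, 7]
SWAP    → [7, -7]

2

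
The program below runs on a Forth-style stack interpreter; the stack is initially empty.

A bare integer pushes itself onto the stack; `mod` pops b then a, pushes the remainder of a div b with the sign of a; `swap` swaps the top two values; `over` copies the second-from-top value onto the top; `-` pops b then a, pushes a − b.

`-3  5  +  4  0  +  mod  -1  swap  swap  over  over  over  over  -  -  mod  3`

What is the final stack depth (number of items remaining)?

4

-3   -> -3
5    -> -3 5
+    -> 2
4    -> 2 4
0    -> 2 4 0
+    -> 2 4
mod  -> 2
-1   -> 2 -1
swap -> -1 2
swap -> 2 -1
over -> 2 -1 2
over -> 2 -1 2 -1
over -> 2 -1 2 -1 2
over -> 2 -1 2 -1 2 -1
-    -> 2 -1 2 -1 3
-    -> 2 -1 2 -4
mod  -> 2 -1 2
3    -> 2 -1 2 3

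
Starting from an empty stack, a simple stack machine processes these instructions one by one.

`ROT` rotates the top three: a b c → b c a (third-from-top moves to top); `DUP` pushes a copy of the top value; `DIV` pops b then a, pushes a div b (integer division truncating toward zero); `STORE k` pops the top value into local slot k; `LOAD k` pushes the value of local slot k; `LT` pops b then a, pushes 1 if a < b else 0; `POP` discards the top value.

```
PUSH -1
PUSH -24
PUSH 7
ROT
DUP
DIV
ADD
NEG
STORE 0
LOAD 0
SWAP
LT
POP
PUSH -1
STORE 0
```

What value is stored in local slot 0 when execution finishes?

PUSH -1  → -1
PUSH -24 → -1 -24
PUSH 7   → -1 -24 7
ROT      → -24 7 -1
DUP      → -24 7 -1 -1
DIV      → -24 7 1
ADD      → -24 8
NEG      → -24 -8
STORE 0  → -24
LOAD 0   → -24 -8
SWAP     → -8 -24
LT       → 0
POP      → (empty)
PUSH -1  → -1
STORE 0  → (empty)

-1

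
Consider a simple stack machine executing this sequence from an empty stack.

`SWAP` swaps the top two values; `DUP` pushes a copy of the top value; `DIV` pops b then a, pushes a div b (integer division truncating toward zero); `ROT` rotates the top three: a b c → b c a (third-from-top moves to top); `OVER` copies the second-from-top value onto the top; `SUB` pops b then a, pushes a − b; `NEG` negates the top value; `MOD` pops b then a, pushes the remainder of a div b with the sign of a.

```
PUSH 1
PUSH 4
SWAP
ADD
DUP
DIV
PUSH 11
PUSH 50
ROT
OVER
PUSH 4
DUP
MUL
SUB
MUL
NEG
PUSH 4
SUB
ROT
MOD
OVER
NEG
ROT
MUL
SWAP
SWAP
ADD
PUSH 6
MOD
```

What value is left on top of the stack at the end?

-3

PUSH 1  : 1
PUSH 4  : 1 4
SWAP    : 4 1
ADD     : 5
DUP     : 5 5
DIV     : 1
PUSH 11 : 1 11
PUSH 50 : 1 11 50
ROT     : 11 50 1
OVER    : 11 50 1 50
PUSH 4  : 11 50 1 50 4
DUP     : 11 50 1 50 4 4
MUL     : 11 50 1 50 16
SUB     : 11 50 1 34
MUL     : 11 50 34
NEG     : 11 50 -34
PUSH 4  : 11 50 -34 4
SUB     : 11 50 -38
ROT     : 50 -38 11
MOD     : 50 -5
OVER    : 50 -5 50
NEG     : 50 -5 -50
ROT     : -5 -50 50
MUL     : -5 -2500
SWAP    : -2500 -5
SWAP    : -5 -2500
ADD     : -2505
PUSH 6  : -2505 6
MOD     : -3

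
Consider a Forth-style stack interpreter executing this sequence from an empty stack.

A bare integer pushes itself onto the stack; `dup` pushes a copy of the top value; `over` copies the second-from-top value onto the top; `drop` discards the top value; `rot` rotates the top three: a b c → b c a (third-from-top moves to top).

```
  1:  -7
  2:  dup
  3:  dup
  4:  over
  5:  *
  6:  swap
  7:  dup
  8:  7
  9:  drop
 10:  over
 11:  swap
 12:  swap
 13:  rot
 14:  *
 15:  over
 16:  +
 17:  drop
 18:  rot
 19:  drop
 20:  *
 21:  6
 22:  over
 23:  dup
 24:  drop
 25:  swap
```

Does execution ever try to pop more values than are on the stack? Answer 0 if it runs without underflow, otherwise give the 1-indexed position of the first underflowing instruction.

-7   -> -7
dup  -> -7 -7
dup  -> -7 -7 -7
over -> -7 -7 -7 -7
*    -> -7 -7 49
swap -> -7 49 -7
dup  -> -7 49 -7 -7
7    -> -7 49 -7 -7 7
drop -> -7 49 -7 -7
over -> -7 49 -7 -7 -7
swap -> -7 49 -7 -7 -7
swap -> -7 49 -7 -7 -7
rot  -> -7 49 -7 -7 -7
*    -> -7 49 -7 49
over -> -7 49 -7 49 -7
+    -> -7 49 -7 42
drop -> -7 49 -7
rot  -> 49 -7 -7
drop -> 49 -7
*    -> -343
6    -> -343 6
over -> -343 6 -343
dup  -> -343 6 -343 -343
drop -> -343 6 -343
swap -> -343 -343 6

0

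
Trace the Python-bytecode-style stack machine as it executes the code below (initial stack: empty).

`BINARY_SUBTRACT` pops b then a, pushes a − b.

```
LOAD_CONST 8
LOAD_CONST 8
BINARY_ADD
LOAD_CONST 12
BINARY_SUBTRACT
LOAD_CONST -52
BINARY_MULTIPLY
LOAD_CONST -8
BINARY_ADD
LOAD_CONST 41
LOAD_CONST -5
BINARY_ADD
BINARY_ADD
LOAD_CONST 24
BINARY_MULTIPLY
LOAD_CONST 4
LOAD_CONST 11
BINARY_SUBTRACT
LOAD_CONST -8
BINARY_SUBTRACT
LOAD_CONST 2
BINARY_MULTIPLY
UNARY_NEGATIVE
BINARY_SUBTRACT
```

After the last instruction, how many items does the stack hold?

1

LOAD_CONST 8    → [8]
LOAD_CONST 8    → [8, 8]
BINARY_ADD      → [16]
LOAD_CONST 12   → [16, 12]
BINARY_SUBTRACT → [4]
LOAD_CONST -52  → [4, -52]
BINARY_MULTIPLY → [-208]
LOAD_CONST -8   → [-208, -8]
BINARY_ADD      → [-216]
LOAD_CONST 41   → [-216, 41]
LOAD_CONST -5   → [-216, 41, -5]
BINARY_ADD      → [-216, 36]
BINARY_ADD      → [-180]
LOAD_CONST 24   → [-180, 24]
BINARY_MULTIPLY → [-4320]
LOAD_CONST 4    → [-4320, 4]
LOAD_CONST 11   → [-4320, 4, 11]
BINARY_SUBTRACT → [-4320, -7]
LOAD_CONST -8   → [-4320, -7, -8]
BINARY_SUBTRACT → [-4320, 1]
LOAD_CONST 2    → [-4320, 1, 2]
BINARY_MULTIPLY → [-4320, 2]
UNARY_NEGATIVE  → [-4320, -2]
BINARY_SUBTRACT → [-4318]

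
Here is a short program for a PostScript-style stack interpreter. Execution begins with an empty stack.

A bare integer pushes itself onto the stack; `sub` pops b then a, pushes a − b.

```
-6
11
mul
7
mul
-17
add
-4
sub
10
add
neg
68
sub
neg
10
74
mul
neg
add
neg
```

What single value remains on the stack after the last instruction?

1137

-6  : -6
11  : -6 11
mul : -66
7   : -66 7
mul : -462
-17 : -462 -17
add : -479
-4  : -479 -4
sub : -475
10  : -475 10
add : -465
neg : 465
68  : 465 68
sub : 397
neg : -397
10  : -397 10
74  : -397 10 74
mul : -397 740
neg : -397 -740
add : -1137
neg : 1137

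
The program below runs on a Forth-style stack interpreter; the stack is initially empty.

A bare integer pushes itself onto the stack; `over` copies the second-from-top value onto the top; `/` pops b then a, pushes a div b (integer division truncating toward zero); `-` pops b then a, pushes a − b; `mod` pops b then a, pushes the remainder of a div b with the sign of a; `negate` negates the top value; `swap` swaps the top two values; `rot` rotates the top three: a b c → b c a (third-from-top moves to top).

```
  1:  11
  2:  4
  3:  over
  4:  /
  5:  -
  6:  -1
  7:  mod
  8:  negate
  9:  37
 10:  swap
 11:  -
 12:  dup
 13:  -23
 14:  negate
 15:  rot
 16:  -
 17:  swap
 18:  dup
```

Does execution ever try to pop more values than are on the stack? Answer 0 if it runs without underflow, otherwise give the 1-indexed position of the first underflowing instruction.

11     : [11]
4      : [11, 4]
over   : [11, 4, 11]
/      : [11, 0]
-      : [11]
-1     : [11, -1]
mod    : [0]
negate : [0]
37     : [0, 37]
swap   : [37, 0]
-      : [37]
dup    : [37, 37]
-23    : [37, 37, -23]
negate : [37, 37, 23]
rot    : [37, 23, 37]
-      : [37, -14]
swap   : [-14, 37]
dup    : [-14, 37, 37]

0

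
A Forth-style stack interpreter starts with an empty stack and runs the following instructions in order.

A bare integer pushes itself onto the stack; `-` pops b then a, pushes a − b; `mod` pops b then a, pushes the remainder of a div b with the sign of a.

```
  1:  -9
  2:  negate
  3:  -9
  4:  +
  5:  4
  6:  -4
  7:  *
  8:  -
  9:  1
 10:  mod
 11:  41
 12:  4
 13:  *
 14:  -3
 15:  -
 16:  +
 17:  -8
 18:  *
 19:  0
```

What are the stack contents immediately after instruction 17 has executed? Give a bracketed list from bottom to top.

-9     -> [-9]
negate -> [9]
-9     -> [9, -9]
+      -> [0]
4      -> [0, 4]
-4     -> [0, 4, -4]
*      -> [0, -16]
-      -> [16]
1      -> [16, 1]
mod    -> [0]
41     -> [0, 41]
4      -> [0, 41, 4]
*      -> [0, 164]
-3     -> [0, 164, -3]
-      -> [0, 167]
+      -> [167]
-8     -> [167, -8]

[167, -8]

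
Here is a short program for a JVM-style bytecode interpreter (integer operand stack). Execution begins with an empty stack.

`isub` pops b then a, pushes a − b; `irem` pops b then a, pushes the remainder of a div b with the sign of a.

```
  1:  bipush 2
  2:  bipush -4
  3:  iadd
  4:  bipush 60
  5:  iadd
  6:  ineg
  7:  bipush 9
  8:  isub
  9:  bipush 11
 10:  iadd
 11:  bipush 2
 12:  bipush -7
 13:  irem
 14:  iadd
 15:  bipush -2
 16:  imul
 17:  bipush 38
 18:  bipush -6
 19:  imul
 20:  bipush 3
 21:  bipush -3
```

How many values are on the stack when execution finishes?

4

bipush 2  : [2]
bipush -4 : [2, -4]
iadd      : [-2]
bipush 60 : [-2, 60]
iadd      : [58]
ineg      : [-58]
bipush 9  : [-58, 9]
isub      : [-67]
bipush 11 : [-67, 11]
iadd      : [-56]
bipush 2  : [-56, 2]
bipush -7 : [-56, 2, -7]
irem      : [-56, 2]
iadd      : [-54]
bipush -2 : [-54, -2]
imul      : [108]
bipush 38 : [108, 38]
bipush -6 : [108, 38, -6]
imul      : [108, -228]
bipush 3  : [108, -228, 3]
bipush -3 : [108, -228, 3, -3]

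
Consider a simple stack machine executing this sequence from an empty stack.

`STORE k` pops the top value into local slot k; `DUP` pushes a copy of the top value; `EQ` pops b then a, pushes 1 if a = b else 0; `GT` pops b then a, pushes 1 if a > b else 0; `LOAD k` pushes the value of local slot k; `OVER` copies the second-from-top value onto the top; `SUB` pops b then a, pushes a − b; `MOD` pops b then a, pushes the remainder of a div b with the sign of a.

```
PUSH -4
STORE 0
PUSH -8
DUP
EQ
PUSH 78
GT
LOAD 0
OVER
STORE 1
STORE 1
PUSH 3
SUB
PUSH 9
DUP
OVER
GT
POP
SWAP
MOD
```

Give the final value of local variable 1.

PUSH -4 -> -4
STORE 0 -> (empty)
PUSH -8 -> -8
DUP     -> -8 -8
EQ      -> 1
PUSH 78 -> 1 78
GT      -> 0
LOAD 0  -> 0 -4
OVER    -> 0 -4 0
STORE 1 -> 0 -4
STORE 1 -> 0
PUSH 3  -> 0 3
SUB     -> -3
PUSH 9  -> -3 9
DUP     -> -3 9 9
OVER    -> -3 9 9 9
GT      -> -3 9 0
POP     -> -3 9
SWAP    -> 9 -3
MOD     -> 0

-4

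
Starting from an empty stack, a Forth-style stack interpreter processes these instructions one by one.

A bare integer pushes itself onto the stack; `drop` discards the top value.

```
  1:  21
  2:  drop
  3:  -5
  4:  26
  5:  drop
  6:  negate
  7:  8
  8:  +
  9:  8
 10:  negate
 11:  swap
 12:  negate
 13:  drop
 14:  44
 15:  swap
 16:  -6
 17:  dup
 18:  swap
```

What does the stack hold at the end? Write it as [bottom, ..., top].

[44, -8, -6, -6]

21     : [21]
drop   : []
-5     : [-5]
26     : [-5, 26]
drop   : [-5]
negate : [5]
8      : [5, 8]
+      : [13]
8      : [13, 8]
negate : [13, -8]
swap   : [-8, 13]
negate : [-8, -13]
drop   : [-8]
44     : [-8, 44]
swap   : [44, -8]
-6     : [44, -8, -6]
dup    : [44, -8, -6, -6]
swap   : [44, -8, -6, -6]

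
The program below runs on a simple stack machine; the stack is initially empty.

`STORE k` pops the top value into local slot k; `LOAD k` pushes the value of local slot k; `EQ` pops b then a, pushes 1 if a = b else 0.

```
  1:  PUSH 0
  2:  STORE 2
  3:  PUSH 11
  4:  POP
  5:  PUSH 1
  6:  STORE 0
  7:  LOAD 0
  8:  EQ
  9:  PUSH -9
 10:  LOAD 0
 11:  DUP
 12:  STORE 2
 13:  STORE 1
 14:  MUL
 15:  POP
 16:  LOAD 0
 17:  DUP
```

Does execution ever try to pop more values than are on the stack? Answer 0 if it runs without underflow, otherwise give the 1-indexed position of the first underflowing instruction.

PUSH 0   0
STORE 2  (empty)
PUSH 11  11
POP      (empty)
PUSH 1   1
STORE 0  (empty)
LOAD 0   1
EQ  — needs 2 operands, stack has 1 → underflow

8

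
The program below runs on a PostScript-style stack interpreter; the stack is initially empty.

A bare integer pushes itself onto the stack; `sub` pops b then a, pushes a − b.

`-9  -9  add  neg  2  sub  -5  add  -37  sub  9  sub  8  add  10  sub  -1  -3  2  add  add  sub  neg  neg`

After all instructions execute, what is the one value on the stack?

39

-9   [-9]
-9   [-9, -9]
add  [-18]
neg  [18]
2    [18, 2]
sub  [16]
-5   [16, -5]
add  [11]
-37  [11, -37]
sub  [48]
9    [48, 9]
sub  [39]
8    [39, 8]
add  [47]
10   [47, 10]
sub  [37]
-1   [37, -1]
-3   [37, -1, -3]
2    [37, -1, -3, 2]
add  [37, -1, -1]
add  [37, -2]
sub  [39]
neg  [-39]
neg  [39]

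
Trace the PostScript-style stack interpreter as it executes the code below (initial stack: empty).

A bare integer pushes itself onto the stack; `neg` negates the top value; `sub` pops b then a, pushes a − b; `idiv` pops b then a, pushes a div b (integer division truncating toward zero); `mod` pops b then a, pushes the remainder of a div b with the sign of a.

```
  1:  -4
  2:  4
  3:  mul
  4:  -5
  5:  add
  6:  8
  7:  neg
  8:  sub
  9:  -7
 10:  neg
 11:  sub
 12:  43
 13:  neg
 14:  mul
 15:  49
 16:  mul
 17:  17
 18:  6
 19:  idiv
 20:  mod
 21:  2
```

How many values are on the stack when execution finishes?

-4   -> [-4]
4    -> [-4, 4]
mul  -> [-16]
-5   -> [-16, -5]
add  -> [-21]
8    -> [-21, 8]
neg  -> [-21, -8]
sub  -> [-13]
-7   -> [-13, -7]
neg  -> [-13, 7]
sub  -> [-20]
43   -> [-20, 43]
neg  -> [-20, -43]
mul  -> [860]
49   -> [860, 49]
mul  -> [42140]
17   -> [42140, 17]
6    -> [42140, 17, 6]
idiv -> [42140, 2]
mod  -> [0]
2    -> [0, 2]

2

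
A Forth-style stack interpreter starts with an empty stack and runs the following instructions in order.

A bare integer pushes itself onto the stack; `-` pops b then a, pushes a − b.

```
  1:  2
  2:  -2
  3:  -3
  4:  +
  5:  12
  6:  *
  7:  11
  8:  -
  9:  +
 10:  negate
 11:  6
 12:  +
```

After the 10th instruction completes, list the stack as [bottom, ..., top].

2      → 2
-2     → 2 -2
-3     → 2 -2 -3
+      → 2 -5
12     → 2 -5 12
*      → 2 -60
11     → 2 -60 11
-      → 2 -71
+      → -69
negate → 69

[69]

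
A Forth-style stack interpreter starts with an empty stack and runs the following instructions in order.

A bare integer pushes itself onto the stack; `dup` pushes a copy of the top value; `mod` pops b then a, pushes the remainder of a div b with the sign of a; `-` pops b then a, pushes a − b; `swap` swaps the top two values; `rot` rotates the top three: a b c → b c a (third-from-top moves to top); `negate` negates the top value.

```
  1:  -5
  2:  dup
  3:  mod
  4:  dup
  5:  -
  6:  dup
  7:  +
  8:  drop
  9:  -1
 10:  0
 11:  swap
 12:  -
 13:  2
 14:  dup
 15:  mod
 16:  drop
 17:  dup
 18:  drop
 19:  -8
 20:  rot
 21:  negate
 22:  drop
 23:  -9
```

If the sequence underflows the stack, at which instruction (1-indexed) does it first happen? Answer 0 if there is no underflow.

-5   -> -5
dup  -> -5 -5
mod  -> 0
dup  -> 0 0
-    -> 0
dup  -> 0 0
+    -> 0
drop -> (empty)
-1   -> -1
0    -> -1 0
swap -> 0 -1
-    -> 1
2    -> 1 2
dup  -> 1 2 2
mod  -> 1 0
drop -> 1
dup  -> 1 1
drop -> 1
-8   -> 1 -8
rot  — needs 3 operands, stack has 2 → underflow

20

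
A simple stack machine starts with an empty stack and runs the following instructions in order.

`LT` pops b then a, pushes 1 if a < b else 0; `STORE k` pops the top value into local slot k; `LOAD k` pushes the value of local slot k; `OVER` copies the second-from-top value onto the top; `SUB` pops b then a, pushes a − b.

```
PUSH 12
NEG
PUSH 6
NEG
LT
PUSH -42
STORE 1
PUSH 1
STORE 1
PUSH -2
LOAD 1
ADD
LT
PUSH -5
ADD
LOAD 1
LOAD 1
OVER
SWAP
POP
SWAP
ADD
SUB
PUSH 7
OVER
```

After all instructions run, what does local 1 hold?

1

PUSH 12  -> 12
NEG      -> -12
PUSH 6   -> -12 6
NEG      -> -12 -6
LT       -> 1
PUSH -42 -> 1 -42
STORE 1  -> 1
PUSH 1   -> 1 1
STORE 1  -> 1
PUSH -2  -> 1 -2
LOAD 1   -> 1 -2 1
ADD      -> 1 -1
LT       -> 0
PUSH -5  -> 0 -5
ADD      -> -5
LOAD 1   -> -5 1
LOAD 1   -> -5 1 1
OVER     -> -5 1 1 1
SWAP     -> -5 1 1 1
POP      -> -5 1 1
SWAP     -> -5 1 1
ADD      -> -5 2
SUB      -> -7
PUSH 7   -> -7 7
OVER     -> -7 7 -7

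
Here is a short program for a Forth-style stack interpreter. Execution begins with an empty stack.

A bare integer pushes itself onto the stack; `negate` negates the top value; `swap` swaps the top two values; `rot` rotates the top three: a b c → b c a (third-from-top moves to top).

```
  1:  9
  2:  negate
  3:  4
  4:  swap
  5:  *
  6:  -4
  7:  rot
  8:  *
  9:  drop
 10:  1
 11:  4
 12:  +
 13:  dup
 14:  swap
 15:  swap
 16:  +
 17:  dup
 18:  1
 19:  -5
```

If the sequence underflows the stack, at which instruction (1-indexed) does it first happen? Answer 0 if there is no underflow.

9      -> [9]
negate -> [-9]
4      -> [-9, 4]
swap   -> [4, -9]
*      -> [-36]
-4     -> [-36, -4]
rot  — needs 3 operands, stack has 2 → underflow

7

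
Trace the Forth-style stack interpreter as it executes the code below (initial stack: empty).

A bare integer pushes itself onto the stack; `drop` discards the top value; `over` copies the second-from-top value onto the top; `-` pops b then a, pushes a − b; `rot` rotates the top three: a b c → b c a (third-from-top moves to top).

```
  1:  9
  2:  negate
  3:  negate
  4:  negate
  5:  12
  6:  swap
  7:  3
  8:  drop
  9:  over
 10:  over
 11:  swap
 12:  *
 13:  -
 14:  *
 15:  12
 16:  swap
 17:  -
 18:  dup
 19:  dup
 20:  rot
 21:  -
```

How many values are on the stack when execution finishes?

2

9       [9]
negate  [-9]
negate  [9]
negate  [-9]
12      [-9, 12]
swap    [12, -9]
3       [12, -9, 3]
drop    [12, -9]
over    [12, -9, 12]
over    [12, -9, 12, -9]
swap    [12, -9, -9, 12]
*       [12, -9, -108]
-       [12, 99]
*       [1188]
12      [1188, 12]
swap    [12, 1188]
-       [-1176]
dup     [-1176, -1176]
dup     [-1176, -1176, -1176]
rot     [-1176, -1176, -1176]
-       [-1176, 0]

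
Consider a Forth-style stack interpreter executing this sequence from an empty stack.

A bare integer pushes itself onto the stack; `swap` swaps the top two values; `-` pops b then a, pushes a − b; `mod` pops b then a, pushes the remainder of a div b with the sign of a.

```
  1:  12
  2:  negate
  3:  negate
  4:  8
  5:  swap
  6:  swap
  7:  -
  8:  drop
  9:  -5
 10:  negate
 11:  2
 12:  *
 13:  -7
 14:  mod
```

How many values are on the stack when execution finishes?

12     → [12]
negate → [-12]
negate → [12]
8      → [12, 8]
swap   → [8, 12]
swap   → [12, 8]
-      → [4]
drop   → []
-5     → [-5]
negate → [5]
2      → [5, 2]
*      → [10]
-7     → [10, -7]
mod    → [3]

1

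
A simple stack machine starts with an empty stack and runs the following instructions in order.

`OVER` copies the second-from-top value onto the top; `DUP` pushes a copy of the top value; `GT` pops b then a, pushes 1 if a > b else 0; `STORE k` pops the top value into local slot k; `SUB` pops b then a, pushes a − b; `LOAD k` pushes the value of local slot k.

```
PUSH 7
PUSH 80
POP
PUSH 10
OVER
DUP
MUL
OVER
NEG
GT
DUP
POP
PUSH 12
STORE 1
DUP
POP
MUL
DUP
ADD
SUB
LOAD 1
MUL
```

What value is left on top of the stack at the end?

-156

PUSH 7  : 7
PUSH 80 : 7 80
POP     : 7
PUSH 10 : 7 10
OVER    : 7 10 7
DUP     : 7 10 7 7
MUL     : 7 10 49
OVER    : 7 10 49 10
NEG     : 7 10 49 -10
GT      : 7 10 1
DUP     : 7 10 1 1
POP     : 7 10 1
PUSH 12 : 7 10 1 12
STORE 1 : 7 10 1
DUP     : 7 10 1 1
POP     : 7 10 1
MUL     : 7 10
DUP     : 7 10 10
ADD     : 7 20
SUB     : -13
LOAD 1  : -13 12
MUL     : -156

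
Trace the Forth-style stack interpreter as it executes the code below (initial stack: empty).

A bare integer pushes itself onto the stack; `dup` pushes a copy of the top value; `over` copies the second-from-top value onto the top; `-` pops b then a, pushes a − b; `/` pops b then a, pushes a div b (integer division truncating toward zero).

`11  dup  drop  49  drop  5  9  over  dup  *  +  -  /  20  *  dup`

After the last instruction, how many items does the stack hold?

11    [11]
dup   [11, 11]
drop  [11]
49    [11, 49]
drop  [11]
5     [11, 5]
9     [11, 5, 9]
over  [11, 5, 9, 5]
dup   [11, 5, 9, 5, 5]
*     [11, 5, 9, 25]
+     [11, 5, 34]
-     [11, -29]
/     [0]
20    [0, 20]
*     [0]
dup   [0, 0]

2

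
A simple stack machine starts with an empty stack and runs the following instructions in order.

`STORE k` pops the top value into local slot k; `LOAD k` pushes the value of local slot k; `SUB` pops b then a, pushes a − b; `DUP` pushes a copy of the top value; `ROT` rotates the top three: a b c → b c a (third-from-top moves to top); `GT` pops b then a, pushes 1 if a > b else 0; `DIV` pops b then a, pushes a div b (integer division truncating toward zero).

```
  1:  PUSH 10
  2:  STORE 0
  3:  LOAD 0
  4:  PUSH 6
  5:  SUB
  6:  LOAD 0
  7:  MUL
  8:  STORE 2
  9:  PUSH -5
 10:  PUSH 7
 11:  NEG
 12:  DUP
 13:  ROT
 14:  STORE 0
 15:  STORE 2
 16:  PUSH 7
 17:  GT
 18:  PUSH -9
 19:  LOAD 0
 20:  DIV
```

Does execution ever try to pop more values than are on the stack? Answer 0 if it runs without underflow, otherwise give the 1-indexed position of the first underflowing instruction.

PUSH 10 : [10]
STORE 0 : []
LOAD 0  : [10]
PUSH 6  : [10, 6]
SUB     : [4]
LOAD 0  : [4, 10]
MUL     : [40]
STORE 2 : []
PUSH -5 : [-5]
PUSH 7  : [-5, 7]
NEG     : [-5, -7]
DUP     : [-5, -7, -7]
ROT     : [-7, -7, -5]
STORE 0 : [-7, -7]
STORE 2 : [-7]
PUSH 7  : [-7, 7]
GT      : [0]
PUSH -9 : [0, -9]
LOAD 0  : [0, -9, -5]
DIV     : [0, 1]

0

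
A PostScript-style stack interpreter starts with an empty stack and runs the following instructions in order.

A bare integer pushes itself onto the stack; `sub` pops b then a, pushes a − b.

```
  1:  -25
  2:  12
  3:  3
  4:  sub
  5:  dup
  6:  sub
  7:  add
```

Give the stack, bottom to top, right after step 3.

[-25, 12, 3]

-25 -> -25
12  -> -25 12
3   -> -25 12 3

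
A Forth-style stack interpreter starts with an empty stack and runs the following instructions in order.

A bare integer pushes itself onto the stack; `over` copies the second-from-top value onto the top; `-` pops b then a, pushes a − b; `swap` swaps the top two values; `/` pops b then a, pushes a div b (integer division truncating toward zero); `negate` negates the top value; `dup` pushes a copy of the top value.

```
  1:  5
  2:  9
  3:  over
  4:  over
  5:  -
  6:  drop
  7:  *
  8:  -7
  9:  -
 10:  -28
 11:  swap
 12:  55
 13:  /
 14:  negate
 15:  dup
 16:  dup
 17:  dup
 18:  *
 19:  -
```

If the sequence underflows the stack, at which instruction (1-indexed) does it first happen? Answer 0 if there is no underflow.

5       [5]
9       [5, 9]
over    [5, 9, 5]
over    [5, 9, 5, 9]
-       [5, 9, -4]
drop    [5, 9]
*       [45]
-7      [45, -7]
-       [52]
-28     [52, -28]
swap    [-28, 52]
55      [-28, 52, 55]
/       [-28, 0]
negate  [-28, 0]
dup     [-28, 0, 0]
dup     [-28, 0, 0, 0]
dup     [-28, 0, 0, 0, 0]
*       [-28, 0, 0, 0]
-       [-28, 0, 0]

0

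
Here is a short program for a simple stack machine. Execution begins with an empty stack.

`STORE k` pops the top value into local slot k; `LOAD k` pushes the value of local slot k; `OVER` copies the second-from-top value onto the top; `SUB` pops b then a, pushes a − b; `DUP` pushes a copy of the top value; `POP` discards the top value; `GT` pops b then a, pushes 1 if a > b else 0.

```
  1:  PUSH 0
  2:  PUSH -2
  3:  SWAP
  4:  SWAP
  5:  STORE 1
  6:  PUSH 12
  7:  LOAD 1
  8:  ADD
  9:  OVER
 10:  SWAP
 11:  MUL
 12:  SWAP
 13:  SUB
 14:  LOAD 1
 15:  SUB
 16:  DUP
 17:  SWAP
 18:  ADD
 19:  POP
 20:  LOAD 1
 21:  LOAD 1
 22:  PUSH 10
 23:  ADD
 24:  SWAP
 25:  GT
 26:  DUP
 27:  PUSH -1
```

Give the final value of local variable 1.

PUSH 0  -> 0
PUSH -2 -> 0 -2
SWAP    -> -2 0
SWAP    -> 0 -2
STORE 1 -> 0
PUSH 12 -> 0 12
LOAD 1  -> 0 12 -2
ADD     -> 0 10
OVER    -> 0 10 0
SWAP    -> 0 0 10
MUL     -> 0 0
SWAP    -> 0 0
SUB     -> 0
LOAD 1  -> 0 -2
SUB     -> 2
DUP     -> 2 2
SWAP    -> 2 2
ADD     -> 4
POP     -> (empty)
LOAD 1  -> -2
LOAD 1  -> -2 -2
PUSH 10 -> -2 -2 10
ADD     -> -2 8
SWAP    -> 8 -2
GT      -> 1
DUP     -> 1 1
PUSH -1 -> 1 1 -1

-2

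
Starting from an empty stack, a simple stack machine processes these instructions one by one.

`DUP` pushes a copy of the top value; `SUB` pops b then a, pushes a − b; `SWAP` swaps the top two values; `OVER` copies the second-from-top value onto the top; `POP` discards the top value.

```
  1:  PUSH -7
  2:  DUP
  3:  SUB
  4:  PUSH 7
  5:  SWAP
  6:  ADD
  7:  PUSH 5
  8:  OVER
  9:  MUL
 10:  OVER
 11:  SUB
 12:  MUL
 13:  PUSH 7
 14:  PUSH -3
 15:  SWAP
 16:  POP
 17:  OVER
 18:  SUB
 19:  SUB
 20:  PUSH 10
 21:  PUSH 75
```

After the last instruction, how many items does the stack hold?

PUSH -7 -> [-7]
DUP     -> [-7, -7]
SUB     -> [0]
PUSH 7  -> [0, 7]
SWAP    -> [7, 0]
ADD     -> [7]
PUSH 5  -> [7, 5]
OVER    -> [7, 5, 7]
MUL     -> [7, 35]
OVER    -> [7, 35, 7]
SUB     -> [7, 28]
MUL     -> [196]
PUSH 7  -> [196, 7]
PUSH -3 -> [196, 7, -3]
SWAP    -> [196, -3, 7]
POP     -> [196, -3]
OVER    -> [196, -3, 196]
SUB     -> [196, -199]
SUB     -> [395]
PUSH 10 -> [395, 10]
PUSH 75 -> [395, 10, 75]

3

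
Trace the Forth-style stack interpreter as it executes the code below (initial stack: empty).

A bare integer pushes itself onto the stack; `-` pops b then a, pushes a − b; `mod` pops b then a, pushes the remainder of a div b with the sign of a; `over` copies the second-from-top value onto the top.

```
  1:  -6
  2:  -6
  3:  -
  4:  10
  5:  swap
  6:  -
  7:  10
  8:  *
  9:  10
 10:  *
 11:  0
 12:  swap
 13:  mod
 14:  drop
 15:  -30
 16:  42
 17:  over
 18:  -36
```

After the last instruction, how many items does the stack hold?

-6   : -6
-6   : -6 -6
-    : 0
10   : 0 10
swap : 10 0
-    : 10
10   : 10 10
*    : 100
10   : 100 10
*    : 1000
0    : 1000 0
swap : 0 1000
mod  : 0
drop : (empty)
-30  : -30
42   : -30 42
over : -30 42 -30
-36  : -30 42 -30 -36

4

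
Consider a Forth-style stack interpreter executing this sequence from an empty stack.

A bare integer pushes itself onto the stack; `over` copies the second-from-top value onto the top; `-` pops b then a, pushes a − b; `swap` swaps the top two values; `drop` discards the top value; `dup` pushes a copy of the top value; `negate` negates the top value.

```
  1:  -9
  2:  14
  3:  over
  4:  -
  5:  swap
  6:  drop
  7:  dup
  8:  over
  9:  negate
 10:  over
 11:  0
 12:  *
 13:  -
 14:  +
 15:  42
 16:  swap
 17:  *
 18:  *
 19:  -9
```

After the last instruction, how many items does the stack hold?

2

-9      -9
14      -9 14
over    -9 14 -9
-       -9 23
swap    23 -9
drop    23
dup     23 23
over    23 23 23
negate  23 23 -23
over    23 23 -23 23
0       23 23 -23 23 0
*       23 23 -23 0
-       23 23 -23
+       23 0
42      23 0 42
swap    23 42 0
*       23 0
*       0
-9      0 -9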